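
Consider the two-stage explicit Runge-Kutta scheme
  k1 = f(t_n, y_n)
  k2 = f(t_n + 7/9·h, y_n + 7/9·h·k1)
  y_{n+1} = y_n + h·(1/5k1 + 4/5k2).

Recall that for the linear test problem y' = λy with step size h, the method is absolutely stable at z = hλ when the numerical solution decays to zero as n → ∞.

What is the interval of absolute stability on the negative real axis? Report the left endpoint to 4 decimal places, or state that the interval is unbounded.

z∈(-1.6071,0).

With y'=λy (z=hλ):
  k1=λy_n ⇒ h·k1=z·y_n;  k2=λ(1+7/9z)y_n ⇒ h·k2=z(1+7/9z)y_n
  y_{n+1}/y_n = 1 + 1/5z + 4/5z(1+7/9z) = 1 + z + 28/45z²
  R(z) = 1 + z + 28/45z².

Solve |R(x)|<1 on ℝ⁻.
x=-0.93: |R|=0.6082
R=1: x+28/45x²=0 ⇒ x=−45/28=-1.6071; min R=1−1/(4·28/45)=0.5982>−1
Confirm numerically:
  x=-1.389: |R|=0.81147 <1
  x=-1.332: |R|=0.77196 <1
  x=-0.777: |R|=0.59865 <1
  x=-0.753: |R|=0.59981 <1
  x=-2.191: |R|=1.79597 >1
  x=-2.126: |R|=1.68637 >1
  x=-1.657: |R|=1.05140 >1
So |R|<1 on (-1.6071, 0).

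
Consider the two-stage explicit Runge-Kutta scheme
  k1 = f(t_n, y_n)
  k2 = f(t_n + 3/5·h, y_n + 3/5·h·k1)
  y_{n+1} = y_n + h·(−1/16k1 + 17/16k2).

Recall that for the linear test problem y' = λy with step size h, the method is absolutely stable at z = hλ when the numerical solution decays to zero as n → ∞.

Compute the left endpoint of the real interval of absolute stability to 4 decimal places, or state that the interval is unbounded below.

Test eqn y'=λy, z=hλ:
  k1=λy_n ⇒ h·k1=z·y_n;  k2=λ(1+3/5z)y_n ⇒ h·k2=z(1+3/5z)y_n
  y_{n+1}/y_n = 1 − 1/16z + 17/16z(1+3/5z) = 1 + z + 51/80z²
  so R(z) = 1 + z + 51/80z².

Solve |R(x)|<1 on ℝ⁻.
x=-0.61: |R|=0.6272
R=1: x+51/80x²=0 ⇒ x=−80/51=-1.5686; min R=1−1/(4·51/80)=0.6078>−1
Confirm numerically:
  x=-1.460: |R|=0.89889 <1
  x=-1.193: |R|=0.71432 <1
  x=-1.095: |R|=0.66938 <1
  x=-0.632: |R|=0.62263 <1
  x=-1.842: |R|=1.32101 >1
  x=-1.834: |R|=1.31027 >1
  x=-1.750: |R|=1.20234 >1
Stable set (-1.5686, 0).

left endpoint -1.5686.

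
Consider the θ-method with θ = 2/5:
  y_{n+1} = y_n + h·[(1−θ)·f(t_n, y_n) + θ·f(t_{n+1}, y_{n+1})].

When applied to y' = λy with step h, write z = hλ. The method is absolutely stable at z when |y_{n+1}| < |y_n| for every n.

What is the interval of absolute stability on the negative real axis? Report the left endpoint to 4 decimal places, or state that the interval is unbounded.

(-10.0000, 0).

With y'=λy (z=hλ):
  y_{n+1} = y_n + z·[3/5·y_n + 2/5·y_{n+1}] ⇒ (1 − 2/5z)y_{n+1} = (1 + 3/5z)y_n
  ⇒ R(z) = (1 + 3/5z)/(1 − 2/5z).

Need |R(x)|<1, x<0.
x=-1.3: |R|=0.1447
R=−1: 1+3/5x = −1+2/5x ⇒ -1/5x=2 ⇒ x=2/(-1/5)=-10.0000
Confirm numerically:
  x=-8.318: |R|=0.92226 <1
  x=-6.543: |R|=0.80886 <1
  x=-5.528: |R|=0.72147 <1
  x=-10.465: |R|=1.01793 >1
  x=-10.357: |R|=1.01388 >1
  x=-10.067: |R|=1.00267 >1
Interval (-10.0000, 0).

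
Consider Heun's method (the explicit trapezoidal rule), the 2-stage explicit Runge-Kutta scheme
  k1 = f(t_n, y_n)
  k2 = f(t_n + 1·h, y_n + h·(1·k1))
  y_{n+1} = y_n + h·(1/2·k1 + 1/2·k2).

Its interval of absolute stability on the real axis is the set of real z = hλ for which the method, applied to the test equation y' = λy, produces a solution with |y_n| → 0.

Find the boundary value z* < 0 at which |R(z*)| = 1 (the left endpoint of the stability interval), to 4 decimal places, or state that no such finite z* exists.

On y'=λy, z=hλ:
  order 2, 2-stage ⇒ R(z)=1+z+z^2/2
  (e.g. R(-1.1)=0.50500, |R|=0.50500)

Find x<0 with |R(x)|<1.
x=-1.1: |R|=0.5050
|R(-2.07)|=1.0724 |R(-0.76)|=0.5288 |R(-0.52)|=0.6152
Bisect:
  x_lo=-2.8707 |R|=2.2498  x_hi=-0.1435 |R|=0.8668
  mid=-1.50712 |R|=0.62858 →hi
  mid=-2.18891 |R|=1.20676 →lo
  mid=-1.84802 |R|=0.85957 →hi
  mid=-2.01847 |R|=1.01864 →lo
  mid=-1.93324 |R|=0.93547 →hi
  mid=-1.97585 |R|=0.97615 →hi
  mid=-1.99716 |R|=0.99716 →hi
  mid=-2.00781 |R|=1.00784 →lo
  ...
  [-2.00016,-1.99999] ⇒ x*=-2.0000
Interval (-2.0000, 0).

left endpoint -2.0000.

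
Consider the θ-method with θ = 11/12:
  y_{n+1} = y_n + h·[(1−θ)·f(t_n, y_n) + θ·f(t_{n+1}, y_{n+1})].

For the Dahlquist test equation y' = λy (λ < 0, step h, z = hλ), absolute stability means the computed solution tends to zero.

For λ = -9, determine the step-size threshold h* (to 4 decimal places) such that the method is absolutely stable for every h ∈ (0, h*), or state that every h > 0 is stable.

(−∞, 0) — no finite endpoint. Any h>0 works for λ=-9.

Set f=λy, z=hλ:
  y_{n+1} = y_n + z·[1/12·y_n + 11/12·y_{n+1}] ⇒ (1 − 11/12z)y_{n+1} = (1 + 1/12z)y_n
  Hence R(z) = (1 + 1/12z)/(1 − 11/12z).

Find x<0 with |R(x)|<1.
x=-1.13: |R|=0.4449
x=-2: |R|=0.2941
x=-10: |R|=0.0164
x=-100: |R|=0.0791
θ=11/12≥1/2 ⇒ |1+1/12x|<|1−11/12x| ∀x<0 ⇒ stable on all of ℝ⁻.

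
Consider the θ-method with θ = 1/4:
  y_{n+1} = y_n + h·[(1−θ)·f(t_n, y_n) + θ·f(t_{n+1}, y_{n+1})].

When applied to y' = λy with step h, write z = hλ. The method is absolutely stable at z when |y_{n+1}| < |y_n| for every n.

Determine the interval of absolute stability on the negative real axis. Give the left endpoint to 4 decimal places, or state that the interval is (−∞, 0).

With y'=λy (z=hλ):
  y_{n+1} = y_n + z·[3/4·y_n + 1/4·y_{n+1}] ⇒ (1 − 1/4z)y_{n+1} = (1 + 3/4z)y_n
  ⇒ R(z) = (1 + 3/4z)/(1 − 1/4z).

Boundary: |R(x)|=1, x<0.
x=-0.61: |R|=0.4707
R=−1: 1+3/4x = −1+1/4x ⇒ -1/2x=2 ⇒ x=2/(-1/2)=-4.0000
Confirm numerically:
  x=-3.475: |R|=0.85953 <1
  x=-2.791: |R|=0.64394 <1
  x=-2.683: |R|=0.60587 <1
  x=-2.587: |R|=0.57097 <1
  x=-4.272: |R|=1.06576 >1
  x=-4.037: |R|=1.00921 >1
Stable set (-4.0000, 0).

z∈(-4.0000,0).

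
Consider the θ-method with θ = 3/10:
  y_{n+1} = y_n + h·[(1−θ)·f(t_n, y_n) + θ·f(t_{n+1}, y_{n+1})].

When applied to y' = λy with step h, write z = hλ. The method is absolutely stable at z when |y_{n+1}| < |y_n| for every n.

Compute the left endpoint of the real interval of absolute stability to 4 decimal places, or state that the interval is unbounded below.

Set f=λy, z=hλ:
  y_{n+1} = y_n + z·[7/10·y_n + 3/10·y_{n+1}] ⇒ (1 − 3/10z)y_{n+1} = (1 + 7/10z)y_n
  so R(z) = (1 + 7/10z)/(1 − 3/10z).

Need |R(x)|<1, x<0.
x=-1.2: |R|=0.1176
R=−1: 1+7/10x = −1+3/10x ⇒ -2/5x=2 ⇒ x=2/(-2/5)=-5.0000
Confirm numerically:
  x=-3.990: |R|=0.81611 <1
  x=-2.480: |R|=0.42202 <1
  x=-2.355: |R|=0.38002 <1
  x=-5.206: |R|=1.03216 >1
  x=-5.182: |R|=1.02850 >1
So |R|<1 on (-5.0000, 0).

left endpoint -5.0000.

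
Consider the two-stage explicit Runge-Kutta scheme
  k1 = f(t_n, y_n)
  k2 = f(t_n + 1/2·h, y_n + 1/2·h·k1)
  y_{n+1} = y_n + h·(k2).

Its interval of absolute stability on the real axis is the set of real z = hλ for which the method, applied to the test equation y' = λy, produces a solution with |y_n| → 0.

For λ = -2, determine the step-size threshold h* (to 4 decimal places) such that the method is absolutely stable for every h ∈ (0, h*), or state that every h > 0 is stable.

(-2.0000,0); λ=-2 ⇒ h* = (2)/2 = 1.0000.

Set f=λy, z=hλ:
  k1=λy_n ⇒ h·k1=z·y_n;  k2=λ(1+1/2z)y_n ⇒ h·k2=z(1+1/2z)y_n
  y_{n+1}/y_n = 1 + z(1+1/2z) = 1 + z + 1/2z²
  so R(z) = 1 + z + 1/2z².

Find x<0 with |R(x)|<1.
x=-1.25: |R|=0.5312
R=1: x+1/2x²=0 ⇒ x=−2=-2.0000; min R=1−1/(4·1/2)=0.5000>−1
Confirm numerically:
  x=-1.151: |R|=0.51140 <1
  x=-1.094: |R|=0.50442 <1
  x=-0.897: |R|=0.50530 <1
  x=-2.373: |R|=1.44256 >1
  x=-2.365: |R|=1.43161 >1
Interval (-2.0000, 0).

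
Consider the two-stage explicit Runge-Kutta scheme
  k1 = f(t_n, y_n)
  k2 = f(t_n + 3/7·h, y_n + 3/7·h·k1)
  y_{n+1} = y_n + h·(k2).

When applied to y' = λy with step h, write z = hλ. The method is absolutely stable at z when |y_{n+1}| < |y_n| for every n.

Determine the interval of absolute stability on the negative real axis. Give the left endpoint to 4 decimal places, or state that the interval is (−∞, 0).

(-2.3333, 0).

Set f=λy, z=hλ:
  k1=λy_n ⇒ h·k1=z·y_n;  k2=λ(1+3/7z)y_n ⇒ h·k2=z(1+3/7z)y_n
  y_{n+1}/y_n = 1 + z(1+3/7z) = 1 + z + 3/7z²
  so R(z) = 1 + z + 3/7z².

Solve |R(x)|<1 on ℝ⁻.
x=-1.07: |R|=0.4207
R=1: x+3/7x²=0 ⇒ x=−7/3=-2.3333; min R=1−1/(4·3/7)=0.4167>−1
Confirm numerically:
  x=-2.022: |R|=0.73021 <1
  x=-1.645: |R|=0.51472 <1
  x=-1.557: |R|=0.48196 <1
  x=-1.077: |R|=0.42011 <1
  x=-2.538: |R|=1.22262 >1
  x=-2.380: |R|=1.04760 >1
Interval (-2.3333, 0).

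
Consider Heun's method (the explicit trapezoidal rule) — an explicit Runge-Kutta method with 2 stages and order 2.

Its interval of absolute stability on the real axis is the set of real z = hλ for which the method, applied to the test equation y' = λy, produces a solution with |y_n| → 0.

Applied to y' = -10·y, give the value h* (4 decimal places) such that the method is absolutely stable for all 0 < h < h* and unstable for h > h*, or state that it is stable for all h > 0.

(-2.0000,0); λ=-10 ⇒ h* = 0.2000.

On y'=λy, z=hλ:
  order 2, 2-stage ⇒ R(z)=1+z+z^2/2
  (e.g. R(-1.09)=0.50405, |R|=0.50405)

Boundary: |R(x)|=1, x<0.
x=-1.09: |R|=0.5040
|R(-0.87)|=0.5085 |R(-0.71)|=0.5421 |R(-0.62)|=0.5722
Bisect:
  x_lo=-2.6663 |R|=1.8882  x_hi=-0.3937 |R|=0.6838
  mid=-1.53001 |R|=0.64045 →hi
  mid=-2.09814 |R|=1.10296 →lo
  mid=-1.81408 |R|=0.83136 →hi
  mid=-1.95611 |R|=0.95707 →hi
  mid=-2.02713 |R|=1.02750 →lo
  mid=-1.99162 |R|=0.99165 →hi
  mid=-2.00937 |R|=1.00942 →lo
  mid=-2.00050 |R|=1.00050 →lo
  mid=-1.99606 |R|=0.99607 →hi
  ...
  [-2.00008,-1.99994] ⇒ x*=-2.0000
Stable set (-2.0000, 0).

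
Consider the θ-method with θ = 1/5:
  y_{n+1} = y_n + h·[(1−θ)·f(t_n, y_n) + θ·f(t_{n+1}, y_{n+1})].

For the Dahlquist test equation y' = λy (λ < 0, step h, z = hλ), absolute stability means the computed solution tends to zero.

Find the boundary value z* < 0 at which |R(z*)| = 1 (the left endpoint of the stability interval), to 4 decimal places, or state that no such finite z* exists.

left endpoint -3.3333.

Set f=λy, z=hλ:
  y_{n+1} = y_n + z·[4/5·y_n + 1/5·y_{n+1}] ⇒ (1 − 1/5z)y_{n+1} = (1 + 4/5z)y_n
  Hence R(z) = (1 + 4/5z)/(1 − 1/5z).

Find x<0 with |R(x)|<1.
x=-1.5: |R|=0.1538
R=−1: 1+4/5x = −1+1/5x ⇒ -3/5x=2 ⇒ x=2/(-3/5)=-3.3333
Confirm numerically:
  x=-2.948: |R|=0.85455 <1
  x=-1.939: |R|=0.39718 <1
  x=-1.807: |R|=0.32731 <1
  x=-1.724: |R|=0.28198 <1
  x=-3.925: |R|=1.19888 >1
  x=-3.804: |R|=1.16038 >1
  x=-3.758: |R|=1.14547 >1
Stable set (-3.3333, 0).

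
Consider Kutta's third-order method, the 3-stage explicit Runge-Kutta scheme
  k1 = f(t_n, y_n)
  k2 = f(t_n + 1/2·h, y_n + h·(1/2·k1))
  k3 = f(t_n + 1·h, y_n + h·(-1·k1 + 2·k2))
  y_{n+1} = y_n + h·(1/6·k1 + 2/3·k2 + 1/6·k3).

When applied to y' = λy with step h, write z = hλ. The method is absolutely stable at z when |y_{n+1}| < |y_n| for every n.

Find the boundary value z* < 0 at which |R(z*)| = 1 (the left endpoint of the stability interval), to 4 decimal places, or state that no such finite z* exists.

left endpoint -2.5127.

Test eqn y'=λy, z=hλ:
  order 3, 3-stage ⇒ R(z)=1+z+z^2/2+z^3/6
  (e.g. R(-0.75)=0.46094, |R|=0.46094)

Solve |R(x)|<1 on ℝ⁻.
x=-0.75: |R|=0.4609
|R(-1.77)|=0.1278 |R(-1.51)|=0.0562 |R(-0.59)|=0.5498
Bisect:
  x_lo=-2.8907 |R|=1.7386  x_hi=-0.0539 |R|=0.9475
  mid=-1.47232 |R|=0.07961 →hi
  mid=-2.18153 |R|=0.53234 →hi
  mid=-2.53614 |R|=1.03888 →lo
  mid=-2.35884 |R|=0.76425 →hi
  mid=-2.44749 |R|=0.89588 →hi
  mid=-2.49181 |R|=0.96591 →hi
  mid=-2.51398 |R|=1.00202 →lo
  ...
  [-2.51276,-2.51259] ⇒ x*=-2.5127
Interval (-2.5127, 0).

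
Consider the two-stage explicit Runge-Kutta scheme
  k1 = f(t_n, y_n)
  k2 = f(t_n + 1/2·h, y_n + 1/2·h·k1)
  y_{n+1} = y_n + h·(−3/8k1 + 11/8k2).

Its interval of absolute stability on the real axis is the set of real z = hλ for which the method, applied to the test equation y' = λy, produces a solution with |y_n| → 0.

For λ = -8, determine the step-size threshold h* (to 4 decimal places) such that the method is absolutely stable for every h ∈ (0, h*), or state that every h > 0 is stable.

Set f=λy, z=hλ:
  k1=λy_n ⇒ h·k1=z·y_n;  k2=λ(1+1/2z)y_n ⇒ h·k2=z(1+1/2z)y_n
  y_{n+1}/y_n = 1 − 3/8z + 11/8z(1+1/2z) = 1 + z + 11/16z²
  R(z) = 1 + z + 11/16z².

Boundary: |R(x)|=1, x<0.
x=-0.99: |R|=0.6838
R=1: x+11/16x²=0 ⇒ x=−16/11=-1.4545; min R=1−1/(4·11/16)=0.6364>−1
Confirm numerically:
  x=-0.765: |R|=0.63734 <1
  x=-0.669: |R|=0.63870 <1
  x=-0.609: |R|=0.64598 <1
  x=-1.982: |R|=1.71872 >1
  x=-1.622: |R|=1.18673 >1
Stable set (-1.4545, 0).

(-1.4545,0); λ=-8 ⇒ h* = (16/11)/8 = 0.1818.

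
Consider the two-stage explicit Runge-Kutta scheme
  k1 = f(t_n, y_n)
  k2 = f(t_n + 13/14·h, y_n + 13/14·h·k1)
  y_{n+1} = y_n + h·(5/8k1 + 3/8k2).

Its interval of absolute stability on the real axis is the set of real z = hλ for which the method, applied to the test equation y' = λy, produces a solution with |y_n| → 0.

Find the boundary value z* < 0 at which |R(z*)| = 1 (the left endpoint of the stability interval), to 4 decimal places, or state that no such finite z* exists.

On y'=λy, z=hλ:
  k1=λy_n ⇒ h·k1=z·y_n;  k2=λ(1+13/14z)y_n ⇒ h·k2=z(1+13/14z)y_n
  y_{n+1}/y_n = 1 + 5/8z + 3/8z(1+13/14z) = 1 + z + 39/112z²
  Hence R(z) = 1 + z + 39/112z².

Need |R(x)|<1, x<0.
x=-0.59: |R|=0.5312
R=1: x+39/112x²=0 ⇒ x=−112/39=-2.8718; min R=1−1/(4·39/112)=0.2821>−1
Confirm numerically:
  x=-2.684: |R|=0.82449 <1
  x=-1.730: |R|=0.31217 <1
  x=-1.700: |R|=0.30634 <1
  x=-3.447: |R|=1.69042 >1
  x=-3.168: |R|=1.32676 >1
Interval (-2.8718, 0).

left endpoint -2.8718.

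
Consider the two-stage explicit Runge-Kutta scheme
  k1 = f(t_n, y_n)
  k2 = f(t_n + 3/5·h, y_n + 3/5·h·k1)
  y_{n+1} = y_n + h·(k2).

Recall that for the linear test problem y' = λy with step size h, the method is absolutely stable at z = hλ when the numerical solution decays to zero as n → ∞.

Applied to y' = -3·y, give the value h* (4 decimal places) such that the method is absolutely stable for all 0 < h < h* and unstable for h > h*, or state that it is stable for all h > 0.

Set f=λy, z=hλ:
  k1=λy_n ⇒ h·k1=z·y_n;  k2=λ(1+3/5z)y_n ⇒ h·k2=z(1+3/5z)y_n
  y_{n+1}/y_n = 1 + z(1+3/5z) = 1 + z + 3/5z²
  Hence R(z) = 1 + z + 3/5z².

Find x<0 with |R(x)|<1.
x=-0.97: |R|=0.5945
R=1: x+3/5x²=0 ⇒ x=−5/3=-1.6667; min R=1−1/(4·3/5)=0.5833>−1
Confirm numerically:
  x=-1.289: |R|=0.70791 <1
  x=-0.828: |R|=0.58335 <1
  x=-0.690: |R|=0.59566 <1
  x=-2.213: |R|=1.72542 >1
  x=-1.945: |R|=1.32482 >1
  x=-1.695: |R|=1.02881 >1
Interval (-1.6667, 0).

(-1.6667,0); λ=-3 ⇒ h* = (5/3)/3 = 0.5556.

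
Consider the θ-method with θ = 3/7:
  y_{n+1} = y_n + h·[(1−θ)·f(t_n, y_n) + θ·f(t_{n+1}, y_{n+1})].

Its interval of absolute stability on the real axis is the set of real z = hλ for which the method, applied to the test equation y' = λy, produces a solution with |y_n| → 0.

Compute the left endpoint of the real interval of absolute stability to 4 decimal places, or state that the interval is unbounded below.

left endpoint -14.0000.

Test eqn y'=λy, z=hλ:
  y_{n+1} = y_n + z·[4/7·y_n + 3/7·y_{n+1}] ⇒ (1 − 3/7z)y_{n+1} = (1 + 4/7z)y_n
  R(z) = (1 + 4/7z)/(1 − 3/7z).

Solve |R(x)|<1 on ℝ⁻.
x=-1.39: |R|=0.1289
R=−1: 1+4/7x = −1+3/7x ⇒ -1/7x=2 ⇒ x=2/(-1/7)=-14.0000
Confirm numerically:
  x=-13.555: |R|=0.99066 <1
  x=-13.452: |R|=0.98843 <1
  x=-12.162: |R|=0.95773 <1
  x=-11.659: |R|=0.94423 <1
  x=-14.315: |R|=1.00631 >1
  x=-14.203: |R|=1.00409 >1
  x=-14.123: |R|=1.00249 >1
Stable set (-14.0000, 0).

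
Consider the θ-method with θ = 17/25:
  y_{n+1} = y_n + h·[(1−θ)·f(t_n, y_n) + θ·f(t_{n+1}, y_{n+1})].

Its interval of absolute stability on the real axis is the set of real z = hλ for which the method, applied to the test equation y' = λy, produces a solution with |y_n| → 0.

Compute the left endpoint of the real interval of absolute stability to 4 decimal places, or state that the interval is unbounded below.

On y'=λy, z=hλ:
  y_{n+1} = y_n + z·[8/25·y_n + 17/25·y_{n+1}] ⇒ (1 − 17/25z)y_{n+1} = (1 + 8/25z)y_n
  so R(z) = (1 + 8/25z)/(1 − 17/25z).

Solve |R(x)|<1 on ℝ⁻.
x=-1.15: |R|=0.3547
x=-2: |R|=0.1525
x=-10: |R|=0.2821
x=-100: |R|=0.4493
θ=17/25≥1/2 ⇒ |1+8/25x|<|1−17/25x| ∀x<0 ⇒ stable on all of ℝ⁻.

(−∞, 0) — no finite endpoint.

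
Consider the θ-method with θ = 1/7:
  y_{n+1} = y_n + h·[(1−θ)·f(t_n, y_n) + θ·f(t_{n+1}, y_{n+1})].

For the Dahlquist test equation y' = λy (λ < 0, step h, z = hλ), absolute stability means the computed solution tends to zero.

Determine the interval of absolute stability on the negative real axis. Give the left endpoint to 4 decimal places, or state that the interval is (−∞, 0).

(-2.8000, 0).

On y'=λy, z=hλ:
  y_{n+1} = y_n + z·[6/7·y_n + 1/7·y_{n+1}] ⇒ (1 − 1/7z)y_{n+1} = (1 + 6/7z)y_n
  so R(z) = (1 + 6/7z)/(1 − 1/7z).

Boundary: |R(x)|=1, x<0.
x=-1.77: |R|=0.4128
R=−1: 1+6/7x = −1+1/7x ⇒ -5/7x=2 ⇒ x=2/(-5/7)=-2.8000
Confirm numerically:
  x=-2.521: |R|=0.85348 <1
  x=-2.073: |R|=0.59936 <1
  x=-1.711: |R|=0.37493 <1
  x=-1.635: |R|=0.32542 <1
  x=-3.111: |R|=1.15379 >1
  x=-2.946: |R|=1.07340 >1
  x=-2.847: |R|=1.02387 >1
Interval (-2.8000, 0).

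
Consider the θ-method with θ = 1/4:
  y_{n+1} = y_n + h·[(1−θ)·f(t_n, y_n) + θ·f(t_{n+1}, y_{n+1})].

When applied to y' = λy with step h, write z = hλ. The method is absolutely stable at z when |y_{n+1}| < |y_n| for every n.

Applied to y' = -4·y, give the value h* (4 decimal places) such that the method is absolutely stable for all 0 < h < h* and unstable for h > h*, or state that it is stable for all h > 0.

Set f=λy, z=hλ:
  y_{n+1} = y_n + z·[3/4·y_n + 1/4·y_{n+1}] ⇒ (1 − 1/4z)y_{n+1} = (1 + 3/4z)y_n
  ⇒ R(z) = (1 + 3/4z)/(1 − 1/4z).

Find x<0 with |R(x)|<1.
x=-0.39: |R|=0.6446
R=−1: 1+3/4x = −1+1/4x ⇒ -1/2x=2 ⇒ x=2/(-1/2)=-4.0000
Confirm numerically:
  x=-3.342: |R|=0.82076 <1
  x=-3.272: |R|=0.79978 <1
  x=-1.754: |R|=0.21933 <1
  x=-4.588: |R|=1.13694 >1
  x=-4.340: |R|=1.08153 >1
Interval (-4.0000, 0).

(-4.0000,0); λ=-4 ⇒ h* = (4)/4 = 1.0000.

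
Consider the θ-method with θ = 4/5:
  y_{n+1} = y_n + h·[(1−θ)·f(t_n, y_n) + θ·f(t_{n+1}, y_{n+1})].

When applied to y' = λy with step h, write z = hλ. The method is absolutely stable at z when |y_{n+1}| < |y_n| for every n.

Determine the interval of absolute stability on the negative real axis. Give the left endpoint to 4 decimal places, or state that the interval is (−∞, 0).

unbounded; (−∞, 0).

Set f=λy, z=hλ:
  y_{n+1} = y_n + z·[1/5·y_n + 4/5·y_{n+1}] ⇒ (1 − 4/5z)y_{n+1} = (1 + 1/5z)y_n
  ⇒ R(z) = (1 + 1/5z)/(1 − 4/5z).

Find x<0 with |R(x)|<1.
x=-1.41: |R|=0.3374
x=-2: |R|=0.2308
x=-10: |R|=0.1111
x=-100: |R|=0.2346
θ=4/5≥1/2 ⇒ |1+1/5x|<|1−4/5x| ∀x<0 ⇒ unbounded interval.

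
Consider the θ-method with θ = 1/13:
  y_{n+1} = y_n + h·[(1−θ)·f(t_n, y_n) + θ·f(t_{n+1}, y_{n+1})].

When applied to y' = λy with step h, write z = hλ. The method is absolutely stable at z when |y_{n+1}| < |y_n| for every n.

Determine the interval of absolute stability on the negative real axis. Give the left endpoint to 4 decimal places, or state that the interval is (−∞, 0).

With y'=λy (z=hλ):
  y_{n+1} = y_n + z·[12/13·y_n + 1/13·y_{n+1}] ⇒ (1 − 1/13z)y_{n+1} = (1 + 12/13z)y_n
  Hence R(z) = (1 + 12/13z)/(1 − 1/13z).

Find x<0 with |R(x)|<1.
x=-0.33: |R|=0.6782
R=−1: 1+12/13x = −1+1/13x ⇒ -11/13x=2 ⇒ x=2/(-11/13)=-2.3636
Confirm numerically:
  x=-1.546: |R|=0.38169 <1
  x=-1.333: |R|=0.20903 <1
  x=-1.134: |R|=0.04302 <1
  x=-2.950: |R|=1.40439 >1
  x=-2.581: |R|=1.15346 >1
So |R|<1 on (-2.3636, 0).

z∈(-2.3636,0).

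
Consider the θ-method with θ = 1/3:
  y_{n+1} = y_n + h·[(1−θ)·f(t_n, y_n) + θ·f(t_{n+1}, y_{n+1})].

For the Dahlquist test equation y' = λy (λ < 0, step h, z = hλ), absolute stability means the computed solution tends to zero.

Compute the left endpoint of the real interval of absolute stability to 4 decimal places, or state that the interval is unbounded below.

z* = -6.0000.

On y'=λy, z=hλ:
  y_{n+1} = y_n + z·[2/3·y_n + 1/3·y_{n+1}] ⇒ (1 − 1/3z)y_{n+1} = (1 + 2/3z)y_n
  so R(z) = (1 + 2/3z)/(1 − 1/3z).

Solve |R(x)|<1 on ℝ⁻.
x=-0.47: |R|=0.5937
R=−1: 1+2/3x = −1+1/3x ⇒ -1/3x=2 ⇒ x=2/(-1/3)=-6.0000
Confirm numerically:
  x=-5.382: |R|=0.92627 <1
  x=-4.984: |R|=0.87275 <1
  x=-4.615: |R|=0.81812 <1
  x=-6.548: |R|=1.05739 >1
  x=-6.346: |R|=1.03702 >1
Stable set (-6.0000, 0).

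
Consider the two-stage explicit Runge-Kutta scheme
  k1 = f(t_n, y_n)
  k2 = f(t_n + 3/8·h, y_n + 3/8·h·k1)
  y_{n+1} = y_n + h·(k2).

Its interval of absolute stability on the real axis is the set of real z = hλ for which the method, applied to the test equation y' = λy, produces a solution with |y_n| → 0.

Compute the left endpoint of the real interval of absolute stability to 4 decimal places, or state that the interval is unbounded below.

z* = -2.6667.

With y'=λy (z=hλ):
  k1=λy_n ⇒ h·k1=z·y_n;  k2=λ(1+3/8z)y_n ⇒ h·k2=z(1+3/8z)y_n
  y_{n+1}/y_n = 1 + z(1+3/8z) = 1 + z + 3/8z²
  ⇒ R(z) = 1 + z + 3/8z².

Boundary: |R(x)|=1, x<0.
x=-0.9: |R|=0.4038
R=1: x+3/8x²=0 ⇒ x=−8/3=-2.6667; min R=1−1/(4·3/8)=0.3333>−1
Confirm numerically:
  x=-2.406: |R|=0.76481 <1
  x=-2.003: |R|=0.50150 <1
  x=-1.712: |R|=0.38710 <1
  x=-1.370: |R|=0.33384 <1
  x=-3.092: |R|=1.49317 >1
  x=-2.781: |R|=1.11924 >1
Stable set (-2.6667, 0).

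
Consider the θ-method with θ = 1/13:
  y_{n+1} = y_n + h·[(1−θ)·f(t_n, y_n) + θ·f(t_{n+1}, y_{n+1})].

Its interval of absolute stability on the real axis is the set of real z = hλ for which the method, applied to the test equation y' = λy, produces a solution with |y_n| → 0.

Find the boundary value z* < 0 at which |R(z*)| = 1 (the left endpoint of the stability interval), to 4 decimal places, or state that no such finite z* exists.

z* = -2.3636.

Test eqn y'=λy, z=hλ:
  y_{n+1} = y_n + z·[12/13·y_n + 1/13·y_{n+1}] ⇒ (1 − 1/13z)y_{n+1} = (1 + 12/13z)y_n
  ⇒ R(z) = (1 + 12/13z)/(1 − 1/13z).

Solve |R(x)|<1 on ℝ⁻.
x=-1.3: |R|=0.1818
R=−1: 1+12/13x = −1+1/13x ⇒ -11/13x=2 ⇒ x=2/(-11/13)=-2.3636
Confirm numerically:
  x=-2.177: |R|=0.86473 <1
  x=-1.983: |R|=0.72055 <1
  x=-1.723: |R|=0.52136 <1
  x=-2.576: |R|=1.14997 >1
  x=-2.535: |R|=1.12134 >1
  x=-2.413: |R|=1.03523 >1
Stable set (-2.3636, 0).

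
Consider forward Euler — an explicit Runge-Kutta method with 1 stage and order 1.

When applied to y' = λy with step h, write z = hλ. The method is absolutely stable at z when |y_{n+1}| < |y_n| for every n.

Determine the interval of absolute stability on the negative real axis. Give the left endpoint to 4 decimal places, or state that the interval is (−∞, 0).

z∈(-2.0000,0).

With y'=λy (z=hλ):
  order 1, 1-stage ⇒ R(z)=1+z
  (e.g. R(-1.59)=-0.59000, |R|=0.59000)

Find x<0 with |R(x)|<1.
x=-1.59: |R|=0.5900
|R(-1.48)|=0.4800 |R(-1.41)|=0.4100 |R(-1.36)|=0.3600
Bisect:
  x_lo=-2.5269 |R|=1.5269  x_hi=-0.1319 |R|=0.8681
  mid=-1.32943 |R|=0.32943 →hi
  mid=-1.92818 |R|=0.92818 →hi
  mid=-2.22756 |R|=1.22756 →lo
  mid=-2.07787 |R|=1.07787 →lo
  mid=-2.00303 |R|=1.00303 →lo
  mid=-1.96560 |R|=0.96560 →hi
  mid=-1.98432 |R|=0.98432 →hi
  mid=-1.99367 |R|=0.99367 →hi
  mid=-1.99835 |R|=0.99835 →hi
  ...
  [-2.00010,-1.99996] ⇒ x*=-2.0000
So |R|<1 on (-2.0000, 0).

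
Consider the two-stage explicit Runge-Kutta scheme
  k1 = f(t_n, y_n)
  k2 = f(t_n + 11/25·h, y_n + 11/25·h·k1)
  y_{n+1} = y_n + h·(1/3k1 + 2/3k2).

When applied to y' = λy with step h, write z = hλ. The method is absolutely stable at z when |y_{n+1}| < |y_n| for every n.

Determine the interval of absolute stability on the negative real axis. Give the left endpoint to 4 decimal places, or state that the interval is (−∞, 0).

z∈(-3.4091,0).

Set f=λy, z=hλ:
  k1=λy_n ⇒ h·k1=z·y_n;  k2=λ(1+11/25z)y_n ⇒ h·k2=z(1+11/25z)y_n
  y_{n+1}/y_n = 1 + 1/3z + 2/3z(1+11/25z) = 1 + z + 22/75z²
  so R(z) = 1 + z + 22/75z².

Find x<0 with |R(x)|<1.
x=-1.27: |R|=0.2031
R=1: x+22/75x²=0 ⇒ x=−75/22=-3.4091; min R=1−1/(4·22/75)=0.1477>−1
Confirm numerically:
  x=-3.228: |R|=0.82853 <1
  x=-1.964: |R|=0.16747 <1
  x=-1.924: |R|=0.16185 <1
  x=-1.910: |R|=0.16011 <1
  x=-3.899: |R|=1.56031 >1
  x=-3.755: |R|=1.38101 >1
So |R|<1 on (-3.4091, 0).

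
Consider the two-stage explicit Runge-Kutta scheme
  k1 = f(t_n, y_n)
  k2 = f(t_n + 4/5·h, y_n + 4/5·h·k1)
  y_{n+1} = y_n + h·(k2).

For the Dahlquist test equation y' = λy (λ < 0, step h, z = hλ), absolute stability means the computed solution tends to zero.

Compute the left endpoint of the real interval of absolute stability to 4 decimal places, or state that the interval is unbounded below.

left endpoint -1.2500.

On y'=λy, z=hλ:
  k1=λy_n ⇒ h·k1=z·y_n;  k2=λ(1+4/5z)y_n ⇒ h·k2=z(1+4/5z)y_n
  y_{n+1}/y_n = 1 + z(1+4/5z) = 1 + z + 4/5z²
  R(z) = 1 + z + 4/5z².

Need |R(x)|<1, x<0.
x=-1.12: |R|=0.8835
R=1: x+4/5x²=0 ⇒ x=−5/4=-1.2500; min R=1−1/(4·4/5)=0.6875>−1
Confirm numerically:
  x=-0.949: |R|=0.77148 <1
  x=-0.874: |R|=0.73710 <1
  x=-0.712: |R|=0.69356 <1
  x=-0.664: |R|=0.68872 <1
  x=-1.751: |R|=1.70180 >1
  x=-1.727: |R|=1.65902 >1
  x=-1.380: |R|=1.14352 >1
Interval (-1.2500, 0).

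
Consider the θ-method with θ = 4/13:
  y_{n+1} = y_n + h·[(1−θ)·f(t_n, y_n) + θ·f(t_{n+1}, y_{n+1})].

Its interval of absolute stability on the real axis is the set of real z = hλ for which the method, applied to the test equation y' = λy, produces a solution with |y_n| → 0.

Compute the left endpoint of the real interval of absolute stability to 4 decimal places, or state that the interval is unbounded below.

z* = -5.2000.

Test eqn y'=λy, z=hλ:
  y_{n+1} = y_n + z·[9/13·y_n + 4/13·y_{n+1}] ⇒ (1 − 4/13z)y_{n+1} = (1 + 9/13z)y_n
  ⇒ R(z) = (1 + 9/13z)/(1 − 4/13z).

Solve |R(x)|<1 on ℝ⁻.
x=-1.57: |R|=0.0586
R=−1: 1+9/13x = −1+4/13x ⇒ -5/13x=2 ⇒ x=2/(-5/13)=-5.2000
Confirm numerically:
  x=-4.424: |R|=0.87360 <1
  x=-4.124: |R|=0.81760 <1
  x=-3.999: |R|=0.79290 <1
  x=-3.878: |R|=0.76817 <1
  x=-5.777: |R|=1.07990 >1
  x=-5.628: |R|=1.06026 >1
  x=-5.335: |R|=1.01966 >1
So |R|<1 on (-5.2000, 0).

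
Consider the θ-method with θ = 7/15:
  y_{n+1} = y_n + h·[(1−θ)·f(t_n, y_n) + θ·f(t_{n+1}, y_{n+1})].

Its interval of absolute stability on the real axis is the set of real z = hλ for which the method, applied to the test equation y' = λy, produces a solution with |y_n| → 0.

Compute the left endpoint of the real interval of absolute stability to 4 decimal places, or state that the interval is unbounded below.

z* = -30.0000.

On y'=λy, z=hλ:
  y_{n+1} = y_n + z·[8/15·y_n + 7/15·y_{n+1}] ⇒ (1 − 7/15z)y_{n+1} = (1 + 8/15z)y_n
  Hence R(z) = (1 + 8/15z)/(1 − 7/15z).

Find x<0 with |R(x)|<1.
x=-0.56: |R|=0.5560
R=−1: 1+8/15x = −1+7/15x ⇒ -1/15x=2 ⇒ x=2/(-1/15)=-30.0000
Confirm numerically:
  x=-28.970: |R|=0.99527 <1
  x=-20.386: |R|=0.93904 <1
  x=-19.988: |R|=0.93537 <1
  x=-30.379: |R|=1.00166 >1
  x=-30.065: |R|=1.00029 >1
Interval (-30.0000, 0).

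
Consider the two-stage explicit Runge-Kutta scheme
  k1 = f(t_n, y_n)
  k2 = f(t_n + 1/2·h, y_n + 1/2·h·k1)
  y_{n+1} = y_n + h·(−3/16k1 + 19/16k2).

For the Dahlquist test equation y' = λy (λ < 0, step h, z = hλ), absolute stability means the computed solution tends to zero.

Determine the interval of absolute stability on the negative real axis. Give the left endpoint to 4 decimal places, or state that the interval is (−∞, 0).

On y'=λy, z=hλ:
  k1=λy_n ⇒ h·k1=z·y_n;  k2=λ(1+1/2z)y_n ⇒ h·k2=z(1+1/2z)y_n
  y_{n+1}/y_n = 1 − 3/16z + 19/16z(1+1/2z) = 1 + z + 19/32z²
  R(z) = 1 + z + 19/32z².

Need |R(x)|<1, x<0.
x=-0.33: |R|=0.7347
R=1: x+19/32x²=0 ⇒ x=−32/19=-1.6842; min R=1−1/(4·19/32)=0.5789>−1
Confirm numerically:
  x=-1.662: |R|=0.97808 <1
  x=-1.626: |R|=0.94380 <1
  x=-0.987: |R|=0.59141 <1
  x=-2.174: |R|=1.63223 >1
  x=-2.075: |R|=1.48146 >1
  x=-1.785: |R|=1.10682 >1
Stable set (-1.6842, 0).

z∈(-1.6842,0).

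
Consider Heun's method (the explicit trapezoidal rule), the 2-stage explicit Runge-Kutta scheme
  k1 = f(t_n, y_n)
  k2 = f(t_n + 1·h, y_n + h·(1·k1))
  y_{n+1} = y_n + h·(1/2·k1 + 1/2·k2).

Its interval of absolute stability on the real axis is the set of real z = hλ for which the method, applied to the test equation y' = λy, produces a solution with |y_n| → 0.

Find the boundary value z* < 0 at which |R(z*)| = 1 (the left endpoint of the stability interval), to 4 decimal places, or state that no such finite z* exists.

z* = -2.0000.

On y'=λy, z=hλ:
  order 2, 2-stage ⇒ R(z)=1+z+z^2/2
  (e.g. R(-1.47)=0.61045, |R|=0.61045)

Boundary: |R(x)|=1, x<0.
x=-1.47: |R|=0.6104
|R(-1.01)|=0.5000 |R(-0.9)|=0.5050 |R(-0.88)|=0.5072
Bisect:
  x_lo=-2.6778 |R|=1.9075  x_hi=-0.2007 |R|=0.8194
  mid=-1.43927 |R|=0.59648 →hi
  mid=-2.05855 |R|=1.06026 →lo
  mid=-1.74891 |R|=0.78043 →hi
  mid=-1.90373 |R|=0.90836 →hi
  mid=-1.98114 |R|=0.98132 →hi
  mid=-2.01984 |R|=1.02004 →lo
  mid=-2.00049 |R|=1.00049 →lo
  mid=-1.99081 |R|=0.99086 →hi
  ...
  [-2.00004,-1.99989] ⇒ x*=-2.0000
So |R|<1 on (-2.0000, 0).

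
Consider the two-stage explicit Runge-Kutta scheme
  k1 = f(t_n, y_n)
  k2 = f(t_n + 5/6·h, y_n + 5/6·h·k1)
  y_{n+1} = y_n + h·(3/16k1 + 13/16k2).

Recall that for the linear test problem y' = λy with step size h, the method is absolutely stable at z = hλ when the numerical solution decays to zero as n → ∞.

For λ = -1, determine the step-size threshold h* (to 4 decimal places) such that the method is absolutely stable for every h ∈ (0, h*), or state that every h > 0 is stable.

Set f=λy, z=hλ:
  k1=λy_n ⇒ h·k1=z·y_n;  k2=λ(1+5/6z)y_n ⇒ h·k2=z(1+5/6z)y_n
  y_{n+1}/y_n = 1 + 3/16z + 13/16z(1+5/6z) = 1 + z + 65/96z²
  ⇒ R(z) = 1 + z + 65/96z².

Solve |R(x)|<1 on ℝ⁻.
x=-0.6: |R|=0.6438
R=1: x+65/96x²=0 ⇒ x=−96/65=-1.4769; min R=1−1/(4·65/96)=0.6308>−1
Confirm numerically:
  x=-1.292: |R|=0.83823 <1
  x=-0.964: |R|=0.66521 <1
  x=-0.959: |R|=0.66370 <1
  x=-0.627: |R|=0.63918 <1
  x=-2.030: |R|=1.76019 >1
  x=-1.843: |R|=1.45681 >1
  x=-1.828: |R|=1.43453 >1
Stable set (-1.4769, 0).

(-1.4769,0); λ=-1 ⇒ h* = (96/65)/1 = 1.4769.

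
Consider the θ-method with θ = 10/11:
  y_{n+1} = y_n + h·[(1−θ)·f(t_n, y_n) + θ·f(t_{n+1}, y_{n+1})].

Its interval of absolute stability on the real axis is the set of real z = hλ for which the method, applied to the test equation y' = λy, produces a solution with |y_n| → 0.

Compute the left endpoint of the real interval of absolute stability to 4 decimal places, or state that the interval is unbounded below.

Set f=λy, z=hλ:
  y_{n+1} = y_n + z·[1/11·y_n + 10/11·y_{n+1}] ⇒ (1 − 10/11z)y_{n+1} = (1 + 1/11z)y_n
  ⇒ R(z) = (1 + 1/11z)/(1 − 10/11z).

Find x<0 with |R(x)|<1.
x=-0.61: |R|=0.6076
x=-2: |R|=0.2903
x=-10: |R|=0.0090
x=-100: |R|=0.0880
θ=10/11≥1/2 ⇒ |1+1/11x|<|1−10/11x| ∀x<0 ⇒ stable on all of ℝ⁻.

unbounded; (−∞, 0).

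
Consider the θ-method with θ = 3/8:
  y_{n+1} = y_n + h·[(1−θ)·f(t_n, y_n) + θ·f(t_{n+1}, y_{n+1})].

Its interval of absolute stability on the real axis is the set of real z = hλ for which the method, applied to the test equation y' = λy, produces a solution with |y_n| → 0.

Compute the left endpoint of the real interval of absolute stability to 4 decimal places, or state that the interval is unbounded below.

On y'=λy, z=hλ:
  y_{n+1} = y_n + z·[5/8·y_n + 3/8·y_{n+1}] ⇒ (1 − 3/8z)y_{n+1} = (1 + 5/8z)y_n
  Hence R(z) = (1 + 5/8z)/(1 − 3/8z).

Find x<0 with |R(x)|<1.
x=-0.51: |R|=0.5719
R=−1: 1+5/8x = −1+3/8x ⇒ -1/4x=2 ⇒ x=2/(-1/4)=-8.0000
Confirm numerically:
  x=-6.576: |R|=0.89729 <1
  x=-6.533: |R|=0.89369 <1
  x=-6.394: |R|=0.88183 <1
  x=-5.005: |R|=0.73973 <1
  x=-8.542: |R|=1.03224 >1
  x=-8.336: |R|=1.02036 >1
  x=-8.312: |R|=1.01895 >1
So |R|<1 on (-8.0000, 0).

z* = -8.0000.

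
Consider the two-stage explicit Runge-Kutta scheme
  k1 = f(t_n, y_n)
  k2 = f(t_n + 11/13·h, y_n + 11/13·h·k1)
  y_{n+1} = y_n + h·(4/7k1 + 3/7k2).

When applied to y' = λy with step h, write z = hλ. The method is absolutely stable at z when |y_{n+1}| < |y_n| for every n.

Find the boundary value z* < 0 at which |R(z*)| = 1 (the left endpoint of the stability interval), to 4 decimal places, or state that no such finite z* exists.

Set f=λy, z=hλ:
  k1=λy_n ⇒ h·k1=z·y_n;  k2=λ(1+11/13z)y_n ⇒ h·k2=z(1+11/13z)y_n
  y_{n+1}/y_n = 1 + 4/7z + 3/7z(1+11/13z) = 1 + z + 33/91z²
  R(z) = 1 + z + 33/91z².

Solve |R(x)|<1 on ℝ⁻.
x=-0.56: |R|=0.5537
R=1: x+33/91x²=0 ⇒ x=−91/33=-2.7576; min R=1−1/(4·33/91)=0.3106>−1
Confirm numerically:
  x=-2.456: |R|=0.73141 <1
  x=-2.273: |R|=0.60058 <1
  x=-2.212: |R|=0.56236 <1
  x=-1.166: |R|=0.32703 <1
  x=-2.906: |R|=1.15641 >1
  x=-2.878: |R|=1.12568 >1
Stable set (-2.7576, 0).

left endpoint -2.7576.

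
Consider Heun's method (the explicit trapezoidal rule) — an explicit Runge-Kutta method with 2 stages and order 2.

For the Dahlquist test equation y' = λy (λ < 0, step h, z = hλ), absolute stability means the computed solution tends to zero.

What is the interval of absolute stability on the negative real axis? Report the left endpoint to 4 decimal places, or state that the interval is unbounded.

(-2.0000, 0).

With y'=λy (z=hλ):
  order 2, 2-stage ⇒ R(z)=1+z+z^2/2
  (e.g. R(-1.65)=0.71125, |R|=0.71125)

Boundary: |R(x)|=1, x<0.
x=-1.65: |R|=0.7112
|R(-1.81)|=0.8281 |R(-1.46)|=0.6058 |R(-0.7)|=0.5450
Bisect:
  x_lo=-2.3819 |R|=1.4548  x_hi=-0.0805 |R|=0.9227
  mid=-1.23119 |R|=0.52672 →hi
  mid=-1.80653 |R|=0.82525 →hi
  mid=-2.09421 |R|=1.09864 →lo
  mid=-1.95037 |R|=0.95160 →hi
  mid=-2.02229 |R|=1.02254 →lo
  mid=-1.98633 |R|=0.98642 →hi
  mid=-2.00431 |R|=1.00432 →lo
  ...
  [-2.00009,-1.99995] ⇒ x*=-2.0000
So |R|<1 on (-2.0000, 0).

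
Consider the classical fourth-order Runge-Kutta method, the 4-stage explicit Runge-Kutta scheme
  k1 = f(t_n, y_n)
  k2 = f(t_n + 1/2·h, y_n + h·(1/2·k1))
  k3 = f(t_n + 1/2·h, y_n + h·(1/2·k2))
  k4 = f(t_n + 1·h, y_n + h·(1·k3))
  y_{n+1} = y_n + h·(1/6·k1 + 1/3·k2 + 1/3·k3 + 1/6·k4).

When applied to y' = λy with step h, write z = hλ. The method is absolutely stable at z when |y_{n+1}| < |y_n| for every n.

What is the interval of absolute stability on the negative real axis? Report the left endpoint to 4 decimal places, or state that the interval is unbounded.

With y'=λy (z=hλ):
  order 4, 4-stage ⇒ R(z)=1+z+z^2/2+z^3/6+z^4/24
  (e.g. R(-0.85)=0.43065, |R|=0.43065)

Find x<0 with |R(x)|<1.
x=-0.85: |R|=0.4306
|R(-2.61)|=0.7663 |R(-2.23)|=0.4386 |R(-1.21)|=0.3161
Bisect:
  x_lo=-3.2746 |R|=2.0257  x_hi=-0.2614 |R|=0.7700
  mid=-1.76803 |R|=0.28096 →hi
  mid=-2.52133 |R|=0.66970 →hi
  mid=-2.89798 |R|=1.18363 →lo
  mid=-2.70966 |R|=0.89183 →hi
  mid=-2.80382 |R|=1.02829 →lo
  mid=-2.75674 |R|=0.95780 →hi
  mid=-2.78028 |R|=0.99247 →hi
  mid=-2.79205 |R|=1.01024 →lo
  mid=-2.78617 |R|=1.00132 →lo
  mid=-2.78322 |R|=0.99688 →hi
  ...
  [-2.78543,-2.78525] ⇒ x*=-2.7853
So |R|<1 on (-2.7853, 0).

(-2.7853, 0).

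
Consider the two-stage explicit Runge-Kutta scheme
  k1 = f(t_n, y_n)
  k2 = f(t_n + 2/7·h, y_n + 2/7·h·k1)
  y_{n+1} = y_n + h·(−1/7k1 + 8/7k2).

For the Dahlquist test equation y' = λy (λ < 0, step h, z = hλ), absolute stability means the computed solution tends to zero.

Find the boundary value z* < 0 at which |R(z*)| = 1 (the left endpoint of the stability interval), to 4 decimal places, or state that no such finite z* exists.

With y'=λy (z=hλ):
  k1=λy_n ⇒ h·k1=z·y_n;  k2=λ(1+2/7z)y_n ⇒ h·k2=z(1+2/7z)y_n
  y_{n+1}/y_n = 1 − 1/7z + 8/7z(1+2/7z) = 1 + z + 16/49z²
  Hence R(z) = 1 + z + 16/49z².

Need |R(x)|<1, x<0.
x=-1.63: |R|=0.2376
R=1: x+16/49x²=0 ⇒ x=−49/16=-3.0625; min R=1−1/(4·16/49)=0.2344>−1
Confirm numerically:
  x=-1.757: |R|=0.25102 <1
  x=-1.752: |R|=0.25029 <1
  x=-1.553: |R|=0.23453 <1
  x=-1.264: |R|=0.25770 <1
  x=-3.612: |R|=1.64810 >1
  x=-3.528: |R|=1.53626 >1
  x=-3.127: |R|=1.06586 >1
So |R|<1 on (-3.0625, 0).

left endpoint -3.0625.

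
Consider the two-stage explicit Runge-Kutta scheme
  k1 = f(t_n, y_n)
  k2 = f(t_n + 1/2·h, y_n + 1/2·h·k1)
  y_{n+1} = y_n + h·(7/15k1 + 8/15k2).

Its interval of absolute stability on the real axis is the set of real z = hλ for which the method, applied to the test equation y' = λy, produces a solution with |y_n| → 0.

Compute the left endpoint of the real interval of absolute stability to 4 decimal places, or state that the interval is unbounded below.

left endpoint -3.7500.

Test eqn y'=λy, z=hλ:
  k1=λy_n ⇒ h·k1=z·y_n;  k2=λ(1+1/2z)y_n ⇒ h·k2=z(1+1/2z)y_n
  y_{n+1}/y_n = 1 + 7/15z + 8/15z(1+1/2z) = 1 + z + 4/15z²
  so R(z) = 1 + z + 4/15z².

Solve |R(x)|<1 on ℝ⁻.
x=-1.24: |R|=0.1700
R=1: x+4/15x²=0 ⇒ x=−15/4=-3.7500; min R=1−1/(4·4/15)=0.0625>−1
Confirm numerically:
  x=-3.013: |R|=0.40785 <1
  x=-2.782: |R|=0.28187 <1
  x=-2.743: |R|=0.26341 <1
  x=-2.685: |R|=0.23746 <1
  x=-4.087: |R|=1.36729 >1
  x=-3.978: |R|=1.24186 >1
  x=-3.974: |R|=1.23738 >1
Stable set (-3.7500, 0).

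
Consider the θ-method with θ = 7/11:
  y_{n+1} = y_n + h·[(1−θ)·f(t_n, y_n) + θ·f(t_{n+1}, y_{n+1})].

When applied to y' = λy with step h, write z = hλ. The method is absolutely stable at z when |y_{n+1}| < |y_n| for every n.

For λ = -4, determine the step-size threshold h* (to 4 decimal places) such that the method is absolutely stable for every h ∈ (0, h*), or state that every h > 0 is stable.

On y'=λy, z=hλ:
  y_{n+1} = y_n + z·[4/11·y_n + 7/11·y_{n+1}] ⇒ (1 − 7/11z)y_{n+1} = (1 + 4/11z)y_n
  so R(z) = (1 + 4/11z)/(1 − 7/11z).

Find x<0 with |R(x)|<1.
x=-0.55: |R|=0.5926
x=-2: |R|=0.1200
x=-10: |R|=0.3580
x=-100: |R|=0.5471
θ=7/11≥1/2 ⇒ |1+4/11x|<|1−7/11x| ∀x<0 ⇒ unbounded interval.

unbounded; (−∞, 0). Any h>0 works for λ=-4.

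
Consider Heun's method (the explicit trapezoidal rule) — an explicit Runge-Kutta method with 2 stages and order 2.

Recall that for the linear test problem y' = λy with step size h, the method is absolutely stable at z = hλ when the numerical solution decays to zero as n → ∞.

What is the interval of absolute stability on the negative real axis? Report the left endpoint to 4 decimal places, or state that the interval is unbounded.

With y'=λy (z=hλ):
  order 2, 2-stage ⇒ R(z)=1+z+z^2/2
  (e.g. R(-0.84)=0.51280, |R|=0.51280)

Find x<0 with |R(x)|<1.
x=-0.84: |R|=0.5128
|R(-2.2)|=1.2200 |R(-1.96)|=0.9608 |R(-0.5)|=0.6250
Bisect:
  x_lo=-2.4987 |R|=1.6231  x_hi=-0.1758 |R|=0.8396
  mid=-1.33729 |R|=0.55688 →hi
  mid=-1.91800 |R|=0.92137 →hi
  mid=-2.20836 |R|=1.23007 →lo
  mid=-2.06318 |R|=1.06518 →lo
  mid=-1.99059 |R|=0.99064 →hi
  mid=-2.02689 |R|=1.02725 →lo
  mid=-2.00874 |R|=1.00878 →lo
  ...
  [-2.00009,-1.99995] ⇒ x*=-2.0000
So |R|<1 on (-2.0000, 0).

z∈(-2.0000,0).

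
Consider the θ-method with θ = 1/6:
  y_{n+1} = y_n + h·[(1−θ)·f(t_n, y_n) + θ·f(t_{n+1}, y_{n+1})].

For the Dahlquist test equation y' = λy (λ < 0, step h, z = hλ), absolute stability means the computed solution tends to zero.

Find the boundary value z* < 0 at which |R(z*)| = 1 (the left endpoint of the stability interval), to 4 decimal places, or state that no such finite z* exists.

left endpoint -3.0000.

Test eqn y'=λy, z=hλ:
  y_{n+1} = y_n + z·[5/6·y_n + 1/6·y_{n+1}] ⇒ (1 − 1/6z)y_{n+1} = (1 + 5/6z)y_n
  Hence R(z) = (1 + 5/6z)/(1 − 1/6z).

Boundary: |R(x)|=1, x<0.
x=-1.72: |R|=0.3368
R=−1: 1+5/6x = −1+1/6x ⇒ -2/3x=2 ⇒ x=2/(-2/3)=-3.0000
Confirm numerically:
  x=-2.418: |R|=0.72345 <1
  x=-1.630: |R|=0.28178 <1
  x=-1.375: |R|=0.11864 <1
  x=-3.297: |R|=1.12778 >1
  x=-3.257: |R|=1.11105 >1
  x=-3.245: |R|=1.10600 >1
Interval (-3.0000, 0).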